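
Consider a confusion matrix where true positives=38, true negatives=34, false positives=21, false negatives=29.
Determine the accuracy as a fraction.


Accuracy = (TP + TN) / (TP + TN + FP + FN) = (38 + 34) / 122 = 36/61.

36/61


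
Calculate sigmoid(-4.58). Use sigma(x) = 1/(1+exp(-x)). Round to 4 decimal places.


sigma(-4.58) = 1/(1+e^(4.58)) = 1/(1+97.514394) = 1/98.514394 = 0.0102.

0.0102


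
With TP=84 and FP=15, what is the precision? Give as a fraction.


Precision = TP / (TP + FP) = 84 / 99 = 28/33.

28/33


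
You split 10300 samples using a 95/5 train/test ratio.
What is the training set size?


Test set = 10300 * 5% = 515. Training set = 10300 - 515 = 9785.

9785


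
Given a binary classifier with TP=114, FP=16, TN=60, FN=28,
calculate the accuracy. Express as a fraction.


Accuracy = (TP + TN) / (TP + TN + FP + FN) = (114 + 60) / 218 = 87/109.

87/109


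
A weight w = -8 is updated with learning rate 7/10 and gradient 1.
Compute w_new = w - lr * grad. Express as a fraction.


w_new = -8 - 7/10 * 1 = -8 - 7/10 = -87/10.

-87/10


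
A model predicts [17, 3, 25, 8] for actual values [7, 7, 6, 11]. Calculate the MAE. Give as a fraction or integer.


MAE = (1/4) * (|7-17|=10 + |7-3|=4 + |6-25|=19 + |11-8|=3). Sum = 36. MAE = 9.

9


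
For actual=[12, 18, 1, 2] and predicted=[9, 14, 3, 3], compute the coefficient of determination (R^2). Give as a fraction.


Mean(y) = 33/4. SS_res = 30. SS_tot = 803/4. R^2 = 1 - 30/(803/4) = 683/803.

683/803


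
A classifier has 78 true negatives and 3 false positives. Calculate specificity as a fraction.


Specificity = TN / (TN + FP) = 78 / 81 = 26/27.

26/27


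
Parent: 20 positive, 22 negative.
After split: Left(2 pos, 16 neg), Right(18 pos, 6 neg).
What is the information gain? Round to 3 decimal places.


H(parent) = 0.9984. H(left) = 0.5033, H(right) = 0.8113. Weighted = (18/42)*0.5033 + (24/42)*0.8113 = 0.6793. IG = 0.9984 - 0.6793 = 0.3191, which rounds to 0.319.

0.319


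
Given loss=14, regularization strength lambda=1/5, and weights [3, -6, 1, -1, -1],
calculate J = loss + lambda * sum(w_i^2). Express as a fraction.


L2 sq norm = sum(w^2) = 48. J = 14 + 1/5 * 48 = 118/5.

118/5


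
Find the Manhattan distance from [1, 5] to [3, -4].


d = sum of absolute differences: |1-3|=2 + |5--4|=9 = 11.

11


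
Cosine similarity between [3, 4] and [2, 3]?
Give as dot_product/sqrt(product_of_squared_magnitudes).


dot = 18. |a|^2 = 25, |b|^2 = 13. cos = 18/sqrt(325).

18/sqrt(325)


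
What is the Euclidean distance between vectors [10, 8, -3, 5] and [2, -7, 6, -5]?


d = sqrt(sum of squared differences). (10-2)^2=64, (8--7)^2=225, (-3-6)^2=81, (5--5)^2=100. Sum = 470.

sqrt(470)


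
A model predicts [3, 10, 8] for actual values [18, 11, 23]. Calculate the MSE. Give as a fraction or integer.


MSE = (1/3) * ((18-3)^2=225 + (11-10)^2=1 + (23-8)^2=225). Sum = 451. MSE = 451/3.

451/3


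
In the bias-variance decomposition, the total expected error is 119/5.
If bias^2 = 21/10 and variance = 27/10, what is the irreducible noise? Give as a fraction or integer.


Total error = bias^2 + variance + irreducible noise. So irreducible noise = 119/5 - 21/10 - 27/10 = 19.

19


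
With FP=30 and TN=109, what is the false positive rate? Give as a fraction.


FPR = FP / (FP + TN) = 30 / 139 = 30/139.

30/139


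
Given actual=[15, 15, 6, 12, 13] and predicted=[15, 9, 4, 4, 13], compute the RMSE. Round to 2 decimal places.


MSE = 20.8000. RMSE = sqrt(20.8000) = 4.56.

4.56


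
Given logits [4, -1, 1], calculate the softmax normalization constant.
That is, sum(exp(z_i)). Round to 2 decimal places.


Denom = e^4=54.5982 + e^-1=0.3679 + e^1=2.7183. Sum = 57.6844, which rounds to 57.68.

57.68


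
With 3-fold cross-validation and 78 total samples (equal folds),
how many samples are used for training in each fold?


Each validation fold has 78/3 = 26 samples. Training set = 78 - 26 = 52.

52


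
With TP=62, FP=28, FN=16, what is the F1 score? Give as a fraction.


Precision = 62/90 = 31/45. Recall = 62/78 = 31/39. F1 = 2*P*R/(P+R) = 31/42.

31/42


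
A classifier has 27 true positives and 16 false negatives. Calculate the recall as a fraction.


Recall = TP / (TP + FN) = 27 / 43 = 27/43.

27/43


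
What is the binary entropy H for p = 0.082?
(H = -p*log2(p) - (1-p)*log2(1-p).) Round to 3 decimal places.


H = -0.082*log2(0.082) - 0.918*log2(0.918) = 0.409.

0.409


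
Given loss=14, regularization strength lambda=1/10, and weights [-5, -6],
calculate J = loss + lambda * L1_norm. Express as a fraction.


L1 norm = sum(|w|) = 11. J = 14 + 1/10 * 11 = 151/10.

151/10


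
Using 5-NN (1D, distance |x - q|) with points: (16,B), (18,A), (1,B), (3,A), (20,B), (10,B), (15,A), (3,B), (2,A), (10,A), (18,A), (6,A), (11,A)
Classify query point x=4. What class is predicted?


Distances: |16-4|=12, |18-4|=14, |1-4|=3, |3-4|=1, |20-4|=16, |10-4|=6, |15-4|=11, |3-4|=1, |2-4|=2, |10-4|=6, |18-4|=14, |6-4|=2, |11-4|=7. 5 nearest: (3,A), (3,B), (2,A), (6,A), (1,B). Counts: {'A': 3, 'B': 2}. Majority class: A.

A


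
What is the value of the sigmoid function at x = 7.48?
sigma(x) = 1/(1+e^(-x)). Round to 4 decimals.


sigma(7.48) = 1/(1+e^(-7.48)) = 1/(1+0.000564) = 1/1.000564 = 0.9994.

0.9994


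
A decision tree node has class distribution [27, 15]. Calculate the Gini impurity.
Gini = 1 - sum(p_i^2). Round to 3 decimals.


Total = 42. Proportions: 27/42, 15/42. sum(p_i^2) = 0.5408. Gini = 1 - 0.5408 = 0.4592, which rounds to 0.459.

0.459


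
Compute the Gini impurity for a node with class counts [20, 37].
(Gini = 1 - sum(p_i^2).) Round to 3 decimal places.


Total = 57. Proportions: 20/57, 37/57. sum(p_i^2) = 0.5445. Gini = 1 - 0.5445 = 0.4555, which rounds to 0.456.

0.456


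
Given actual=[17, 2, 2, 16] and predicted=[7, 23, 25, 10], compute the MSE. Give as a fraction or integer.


MSE = (1/4) * ((17-7)^2=100 + (2-23)^2=441 + (2-25)^2=529 + (16-10)^2=36). Sum = 1106. MSE = 553/2.

553/2


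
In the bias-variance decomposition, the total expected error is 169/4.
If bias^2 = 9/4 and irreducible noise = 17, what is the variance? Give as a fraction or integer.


Total error = bias^2 + variance + irreducible noise. So variance = 169/4 - 9/4 - 17 = 23.

23


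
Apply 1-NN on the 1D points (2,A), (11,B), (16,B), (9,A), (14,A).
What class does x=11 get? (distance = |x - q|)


Distances: |2-11|=9, |11-11|=0, |16-11|=5, |9-11|=2, |14-11|=3. 1 nearest: (11,B). Counts: {'B': 1}. Majority class: B.

B


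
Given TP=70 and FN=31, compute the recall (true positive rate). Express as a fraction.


Recall = TP / (TP + FN) = 70 / 101 = 70/101.

70/101


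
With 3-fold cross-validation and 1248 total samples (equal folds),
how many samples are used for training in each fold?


Each validation fold has 1248/3 = 416 samples. Training set = 1248 - 416 = 832.

832


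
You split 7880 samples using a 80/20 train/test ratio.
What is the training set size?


Test set = 7880 * 20% = 1576. Training set = 7880 - 1576 = 6304.

6304


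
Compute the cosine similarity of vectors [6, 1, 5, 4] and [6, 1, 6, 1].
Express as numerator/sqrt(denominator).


dot = 71. |a|^2 = 78, |b|^2 = 74. cos = 71/sqrt(5772).

71/sqrt(5772)


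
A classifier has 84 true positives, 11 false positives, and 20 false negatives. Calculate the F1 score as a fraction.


Precision = 84/95 = 84/95. Recall = 84/104 = 21/26. F1 = 2*P*R/(P+R) = 168/199.

168/199


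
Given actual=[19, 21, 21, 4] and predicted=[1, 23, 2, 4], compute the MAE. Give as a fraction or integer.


MAE = (1/4) * (|19-1|=18 + |21-23|=2 + |21-2|=19 + |4-4|=0). Sum = 39. MAE = 39/4.

39/4


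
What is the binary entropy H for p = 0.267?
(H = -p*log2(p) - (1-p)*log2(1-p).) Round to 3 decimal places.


H = -0.267*log2(0.267) - 0.733*log2(0.733) = 0.837.

0.837


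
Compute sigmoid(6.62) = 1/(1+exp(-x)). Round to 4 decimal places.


sigma(6.62) = 1/(1+e^(-6.62)) = 1/(1+0.001333) = 1/1.001333 = 0.9987.

0.9987


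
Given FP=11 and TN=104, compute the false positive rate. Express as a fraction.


FPR = FP / (FP + TN) = 11 / 115 = 11/115.

11/115


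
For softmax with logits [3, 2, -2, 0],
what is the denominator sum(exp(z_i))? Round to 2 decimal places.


Denom = e^3=20.0855 + e^2=7.3891 + e^-2=0.1353 + e^0=1.0000. Sum = 28.6099, which rounds to 28.61.

28.61


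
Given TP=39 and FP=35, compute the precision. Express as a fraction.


Precision = TP / (TP + FP) = 39 / 74 = 39/74.

39/74


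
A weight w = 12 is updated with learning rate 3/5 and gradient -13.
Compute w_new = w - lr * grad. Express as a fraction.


w_new = 12 - 3/5 * -13 = 12 - -39/5 = 99/5.

99/5


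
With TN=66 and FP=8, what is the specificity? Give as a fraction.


Specificity = TN / (TN + FP) = 66 / 74 = 33/37.

33/37


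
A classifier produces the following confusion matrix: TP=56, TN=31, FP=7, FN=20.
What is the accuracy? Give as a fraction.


Accuracy = (TP + TN) / (TP + TN + FP + FN) = (56 + 31) / 114 = 29/38.

29/38


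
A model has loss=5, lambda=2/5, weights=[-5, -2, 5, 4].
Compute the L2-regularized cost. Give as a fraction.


L2 sq norm = sum(w^2) = 70. J = 5 + 2/5 * 70 = 33.

33


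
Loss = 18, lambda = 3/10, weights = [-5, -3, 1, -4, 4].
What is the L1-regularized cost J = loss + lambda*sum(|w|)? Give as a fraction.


L1 norm = sum(|w|) = 17. J = 18 + 3/10 * 17 = 231/10.

231/10


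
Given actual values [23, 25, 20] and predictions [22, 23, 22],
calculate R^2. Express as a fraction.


Mean(y) = 68/3. SS_res = 9. SS_tot = 38/3. R^2 = 1 - 9/(38/3) = 11/38.

11/38


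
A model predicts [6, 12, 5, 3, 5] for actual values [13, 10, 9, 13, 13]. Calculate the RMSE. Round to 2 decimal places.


MSE = 46.6000. RMSE = sqrt(46.6000) = 6.83.

6.83


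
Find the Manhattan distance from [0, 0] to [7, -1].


d = sum of absolute differences: |0-7|=7 + |0--1|=1 = 8.

8


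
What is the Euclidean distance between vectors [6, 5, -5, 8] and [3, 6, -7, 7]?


d = sqrt(sum of squared differences). (6-3)^2=9, (5-6)^2=1, (-5--7)^2=4, (8-7)^2=1. Sum = 15.

sqrt(15)


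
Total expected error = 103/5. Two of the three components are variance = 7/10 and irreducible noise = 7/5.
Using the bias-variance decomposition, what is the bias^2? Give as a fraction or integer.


Total error = bias^2 + variance + irreducible noise. So bias^2 = 103/5 - 7/10 - 7/5 = 37/2.

37/2


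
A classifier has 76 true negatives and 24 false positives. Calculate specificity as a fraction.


Specificity = TN / (TN + FP) = 76 / 100 = 19/25.

19/25


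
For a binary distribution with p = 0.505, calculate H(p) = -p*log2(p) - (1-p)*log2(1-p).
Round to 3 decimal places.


H = -0.505*log2(0.505) - 0.495*log2(0.495) = 1.000.

1.000


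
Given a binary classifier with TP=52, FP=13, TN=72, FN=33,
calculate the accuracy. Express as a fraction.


Accuracy = (TP + TN) / (TP + TN + FP + FN) = (52 + 72) / 170 = 62/85.

62/85


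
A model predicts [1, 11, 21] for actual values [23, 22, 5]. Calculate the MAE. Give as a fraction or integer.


MAE = (1/3) * (|23-1|=22 + |22-11|=11 + |5-21|=16). Sum = 49. MAE = 49/3.

49/3


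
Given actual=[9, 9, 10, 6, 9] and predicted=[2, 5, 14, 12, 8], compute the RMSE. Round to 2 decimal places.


MSE = 23.6000. RMSE = sqrt(23.6000) = 4.86.

4.86


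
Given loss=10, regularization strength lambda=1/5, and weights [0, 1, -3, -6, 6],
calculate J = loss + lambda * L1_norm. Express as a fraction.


L1 norm = sum(|w|) = 16. J = 10 + 1/5 * 16 = 66/5.

66/5


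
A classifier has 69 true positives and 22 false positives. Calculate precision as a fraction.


Precision = TP / (TP + FP) = 69 / 91 = 69/91.

69/91


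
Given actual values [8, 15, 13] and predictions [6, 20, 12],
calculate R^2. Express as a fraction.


Mean(y) = 12. SS_res = 30. SS_tot = 26. R^2 = 1 - 30/(26) = -2/13.

-2/13


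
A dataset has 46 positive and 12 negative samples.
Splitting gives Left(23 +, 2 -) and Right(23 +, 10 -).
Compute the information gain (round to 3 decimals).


H(parent) = 0.7355. H(left) = 0.4022, H(right) = 0.8850. Weighted = (25/58)*0.4022 + (33/58)*0.8850 = 0.6769. IG = 0.7355 - 0.6769 = 0.0586, which rounds to 0.059.

0.059


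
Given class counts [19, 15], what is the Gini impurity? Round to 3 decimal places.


Total = 34. Proportions: 19/34, 15/34. sum(p_i^2) = 0.5069. Gini = 1 - 0.5069 = 0.4931, which rounds to 0.493.

0.493


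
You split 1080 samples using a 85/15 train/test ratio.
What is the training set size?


Test set = 1080 * 15% = 162. Training set = 1080 - 162 = 918.

918


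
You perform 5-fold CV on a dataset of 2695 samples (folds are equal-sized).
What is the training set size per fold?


Each validation fold has 2695/5 = 539 samples. Training set = 2695 - 539 = 2156.

2156


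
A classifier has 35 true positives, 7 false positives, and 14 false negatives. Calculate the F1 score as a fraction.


Precision = 35/42 = 5/6. Recall = 35/49 = 5/7. F1 = 2*P*R/(P+R) = 10/13.

10/13


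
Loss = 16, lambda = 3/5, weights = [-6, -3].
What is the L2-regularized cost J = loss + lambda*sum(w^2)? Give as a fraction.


L2 sq norm = sum(w^2) = 45. J = 16 + 3/5 * 45 = 43.

43


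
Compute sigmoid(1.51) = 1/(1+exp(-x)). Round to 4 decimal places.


sigma(1.51) = 1/(1+e^(-1.51)) = 1/(1+0.220910) = 1/1.220910 = 0.8191.

0.8191


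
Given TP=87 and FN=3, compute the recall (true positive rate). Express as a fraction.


Recall = TP / (TP + FN) = 87 / 90 = 29/30.

29/30


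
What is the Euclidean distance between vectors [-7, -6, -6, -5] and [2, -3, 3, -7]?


d = sqrt(sum of squared differences). (-7-2)^2=81, (-6--3)^2=9, (-6-3)^2=81, (-5--7)^2=4. Sum = 175.

sqrt(175)


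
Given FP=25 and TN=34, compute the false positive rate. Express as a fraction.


FPR = FP / (FP + TN) = 25 / 59 = 25/59.

25/59


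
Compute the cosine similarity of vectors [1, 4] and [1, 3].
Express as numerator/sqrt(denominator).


dot = 13. |a|^2 = 17, |b|^2 = 10. cos = 13/sqrt(170).

13/sqrt(170)


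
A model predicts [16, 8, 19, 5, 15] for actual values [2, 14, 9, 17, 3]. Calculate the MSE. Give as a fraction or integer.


MSE = (1/5) * ((2-16)^2=196 + (14-8)^2=36 + (9-19)^2=100 + (17-5)^2=144 + (3-15)^2=144). Sum = 620. MSE = 124.

124


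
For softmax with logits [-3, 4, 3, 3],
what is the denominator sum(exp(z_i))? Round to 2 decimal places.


Denom = e^-3=0.0498 + e^4=54.5982 + e^3=20.0855 + e^3=20.0855. Sum = 94.8190, which rounds to 94.82.

94.82


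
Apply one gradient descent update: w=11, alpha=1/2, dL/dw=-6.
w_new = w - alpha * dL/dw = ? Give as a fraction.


w_new = 11 - 1/2 * -6 = 11 - -3 = 14.

14


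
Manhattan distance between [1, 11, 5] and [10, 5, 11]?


d = sum of absolute differences: |1-10|=9 + |11-5|=6 + |5-11|=6 = 21.

21


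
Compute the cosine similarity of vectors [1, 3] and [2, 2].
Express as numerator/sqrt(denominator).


dot = 8. |a|^2 = 10, |b|^2 = 8. cos = 8/sqrt(80).

8/sqrt(80)


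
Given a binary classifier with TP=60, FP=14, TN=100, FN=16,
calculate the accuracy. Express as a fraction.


Accuracy = (TP + TN) / (TP + TN + FP + FN) = (60 + 100) / 190 = 16/19.

16/19


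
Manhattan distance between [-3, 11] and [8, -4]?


d = sum of absolute differences: |-3-8|=11 + |11--4|=15 = 26.

26


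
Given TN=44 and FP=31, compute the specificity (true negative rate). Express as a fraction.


Specificity = TN / (TN + FP) = 44 / 75 = 44/75.

44/75


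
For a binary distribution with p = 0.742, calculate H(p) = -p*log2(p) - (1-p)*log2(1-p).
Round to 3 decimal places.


H = -0.742*log2(0.742) - 0.258*log2(0.258) = 0.824.

0.824


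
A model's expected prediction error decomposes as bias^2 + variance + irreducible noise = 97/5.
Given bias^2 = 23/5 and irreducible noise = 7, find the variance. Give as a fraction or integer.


Total error = bias^2 + variance + irreducible noise. So variance = 97/5 - 23/5 - 7 = 39/5.

39/5


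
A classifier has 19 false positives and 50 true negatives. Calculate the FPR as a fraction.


FPR = FP / (FP + TN) = 19 / 69 = 19/69.

19/69


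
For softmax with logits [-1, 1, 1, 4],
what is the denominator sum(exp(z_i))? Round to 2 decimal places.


Denom = e^-1=0.3679 + e^1=2.7183 + e^1=2.7183 + e^4=54.5982. Sum = 60.4027, which rounds to 60.40.

60.40


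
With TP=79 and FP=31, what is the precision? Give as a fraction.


Precision = TP / (TP + FP) = 79 / 110 = 79/110.

79/110


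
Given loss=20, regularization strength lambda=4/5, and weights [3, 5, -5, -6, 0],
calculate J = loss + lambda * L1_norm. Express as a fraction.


L1 norm = sum(|w|) = 19. J = 20 + 4/5 * 19 = 176/5.

176/5


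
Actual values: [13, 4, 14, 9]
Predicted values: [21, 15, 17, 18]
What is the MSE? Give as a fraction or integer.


MSE = (1/4) * ((13-21)^2=64 + (4-15)^2=121 + (14-17)^2=9 + (9-18)^2=81). Sum = 275. MSE = 275/4.

275/4


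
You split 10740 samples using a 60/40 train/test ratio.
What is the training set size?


Test set = 10740 * 40% = 4296. Training set = 10740 - 4296 = 6444.

6444


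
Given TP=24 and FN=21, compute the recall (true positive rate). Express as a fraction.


Recall = TP / (TP + FN) = 24 / 45 = 8/15.

8/15


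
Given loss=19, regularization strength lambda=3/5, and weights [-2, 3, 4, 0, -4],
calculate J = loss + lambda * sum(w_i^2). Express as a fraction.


L2 sq norm = sum(w^2) = 45. J = 19 + 3/5 * 45 = 46.

46


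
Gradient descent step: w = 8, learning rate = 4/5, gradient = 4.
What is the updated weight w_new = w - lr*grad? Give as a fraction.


w_new = 8 - 4/5 * 4 = 8 - 16/5 = 24/5.

24/5


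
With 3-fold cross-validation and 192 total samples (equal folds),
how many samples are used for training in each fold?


Each validation fold has 192/3 = 64 samples. Training set = 192 - 64 = 128.

128


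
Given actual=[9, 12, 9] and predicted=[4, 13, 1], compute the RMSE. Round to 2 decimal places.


MSE = 30.0000. RMSE = sqrt(30.0000) = 5.48.

5.48


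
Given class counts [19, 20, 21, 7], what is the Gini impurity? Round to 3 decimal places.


Total = 67. Proportions: 19/67, 20/67, 21/67, 7/67. sum(p_i^2) = 0.2787. Gini = 1 - 0.2787 = 0.7213, which rounds to 0.721.

0.721


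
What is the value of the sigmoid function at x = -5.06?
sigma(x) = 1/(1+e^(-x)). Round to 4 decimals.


sigma(-5.06) = 1/(1+e^(5.06)) = 1/(1+157.590516) = 1/158.590516 = 0.0063.

0.0063


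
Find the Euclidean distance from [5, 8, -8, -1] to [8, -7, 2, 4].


d = sqrt(sum of squared differences). (5-8)^2=9, (8--7)^2=225, (-8-2)^2=100, (-1-4)^2=25. Sum = 359.

sqrt(359)


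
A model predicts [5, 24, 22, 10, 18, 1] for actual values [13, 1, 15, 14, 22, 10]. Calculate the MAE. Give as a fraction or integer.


MAE = (1/6) * (|13-5|=8 + |1-24|=23 + |15-22|=7 + |14-10|=4 + |22-18|=4 + |10-1|=9). Sum = 55. MAE = 55/6.

55/6


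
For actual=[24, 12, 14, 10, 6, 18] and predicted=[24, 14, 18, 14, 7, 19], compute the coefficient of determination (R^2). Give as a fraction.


Mean(y) = 14. SS_res = 38. SS_tot = 200. R^2 = 1 - 38/(200) = 81/100.

81/100


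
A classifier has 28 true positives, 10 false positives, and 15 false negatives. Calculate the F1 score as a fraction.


Precision = 28/38 = 14/19. Recall = 28/43 = 28/43. F1 = 2*P*R/(P+R) = 56/81.

56/81


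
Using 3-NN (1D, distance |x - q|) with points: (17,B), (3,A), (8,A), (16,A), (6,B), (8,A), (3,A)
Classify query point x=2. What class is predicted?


Distances: |17-2|=15, |3-2|=1, |8-2|=6, |16-2|=14, |6-2|=4, |8-2|=6, |3-2|=1. 3 nearest: (3,A), (3,A), (6,B). Counts: {'A': 2, 'B': 1}. Majority class: A.

A


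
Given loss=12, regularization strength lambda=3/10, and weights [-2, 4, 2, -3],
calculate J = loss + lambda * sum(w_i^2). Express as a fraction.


L2 sq norm = sum(w^2) = 33. J = 12 + 3/10 * 33 = 219/10.

219/10


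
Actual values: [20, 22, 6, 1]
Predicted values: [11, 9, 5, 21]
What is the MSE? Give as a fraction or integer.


MSE = (1/4) * ((20-11)^2=81 + (22-9)^2=169 + (6-5)^2=1 + (1-21)^2=400). Sum = 651. MSE = 651/4.

651/4


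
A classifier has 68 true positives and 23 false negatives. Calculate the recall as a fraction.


Recall = TP / (TP + FN) = 68 / 91 = 68/91.

68/91


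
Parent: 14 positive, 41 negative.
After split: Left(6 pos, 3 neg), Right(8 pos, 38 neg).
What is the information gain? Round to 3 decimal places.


H(parent) = 0.8184. H(left) = 0.9183, H(right) = 0.6666. Weighted = (9/55)*0.9183 + (46/55)*0.6666 = 0.7078. IG = 0.8184 - 0.7078 = 0.1106, which rounds to 0.111.

0.111


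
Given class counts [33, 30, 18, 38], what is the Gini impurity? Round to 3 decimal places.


Total = 119. Proportions: 33/119, 30/119, 18/119, 38/119. sum(p_i^2) = 0.2653. Gini = 1 - 0.2653 = 0.7347, which rounds to 0.735.

0.735


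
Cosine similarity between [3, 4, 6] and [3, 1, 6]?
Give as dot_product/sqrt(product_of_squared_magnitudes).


dot = 49. |a|^2 = 61, |b|^2 = 46. cos = 49/sqrt(2806).

49/sqrt(2806)


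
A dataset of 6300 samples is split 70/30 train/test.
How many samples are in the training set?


Test set = 6300 * 30% = 1890. Training set = 6300 - 1890 = 4410.

4410


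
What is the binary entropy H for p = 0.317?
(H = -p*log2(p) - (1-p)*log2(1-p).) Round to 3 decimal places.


H = -0.317*log2(0.317) - 0.683*log2(0.683) = 0.901.

0.901


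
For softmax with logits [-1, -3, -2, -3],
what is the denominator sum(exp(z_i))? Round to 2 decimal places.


Denom = e^-1=0.3679 + e^-3=0.0498 + e^-2=0.1353 + e^-3=0.0498. Sum = 0.6028, which rounds to 0.60.

0.60


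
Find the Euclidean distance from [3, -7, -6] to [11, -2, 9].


d = sqrt(sum of squared differences). (3-11)^2=64, (-7--2)^2=25, (-6-9)^2=225. Sum = 314.

sqrt(314)


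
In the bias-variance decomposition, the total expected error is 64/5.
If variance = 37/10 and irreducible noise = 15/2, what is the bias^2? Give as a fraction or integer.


Total error = bias^2 + variance + irreducible noise. So bias^2 = 64/5 - 37/10 - 15/2 = 8/5.

8/5


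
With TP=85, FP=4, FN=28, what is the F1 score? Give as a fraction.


Precision = 85/89 = 85/89. Recall = 85/113 = 85/113. F1 = 2*P*R/(P+R) = 85/101.

85/101


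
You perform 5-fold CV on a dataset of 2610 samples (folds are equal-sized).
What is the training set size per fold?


Each validation fold has 2610/5 = 522 samples. Training set = 2610 - 522 = 2088.

2088


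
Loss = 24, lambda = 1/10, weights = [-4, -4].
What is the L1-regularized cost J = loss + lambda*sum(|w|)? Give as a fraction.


L1 norm = sum(|w|) = 8. J = 24 + 1/10 * 8 = 124/5.

124/5


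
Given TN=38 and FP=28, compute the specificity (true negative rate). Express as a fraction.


Specificity = TN / (TN + FP) = 38 / 66 = 19/33.

19/33


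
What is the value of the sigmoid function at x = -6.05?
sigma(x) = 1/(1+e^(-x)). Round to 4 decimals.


sigma(-6.05) = 1/(1+e^(6.05)) = 1/(1+424.113030) = 1/425.113030 = 0.0024.

0.0024


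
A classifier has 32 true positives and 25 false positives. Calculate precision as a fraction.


Precision = TP / (TP + FP) = 32 / 57 = 32/57.

32/57


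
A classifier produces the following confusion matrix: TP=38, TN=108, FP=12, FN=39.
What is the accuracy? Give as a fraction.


Accuracy = (TP + TN) / (TP + TN + FP + FN) = (38 + 108) / 197 = 146/197.

146/197


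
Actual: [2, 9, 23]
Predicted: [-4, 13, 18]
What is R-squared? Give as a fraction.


Mean(y) = 34/3. SS_res = 77. SS_tot = 686/3. R^2 = 1 - 77/(686/3) = 65/98.

65/98


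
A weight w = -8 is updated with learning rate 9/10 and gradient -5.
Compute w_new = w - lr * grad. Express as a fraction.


w_new = -8 - 9/10 * -5 = -8 - -9/2 = -7/2.

-7/2


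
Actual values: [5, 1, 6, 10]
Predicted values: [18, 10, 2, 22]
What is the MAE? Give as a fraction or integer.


MAE = (1/4) * (|5-18|=13 + |1-10|=9 + |6-2|=4 + |10-22|=12). Sum = 38. MAE = 19/2.

19/2


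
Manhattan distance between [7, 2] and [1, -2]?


d = sum of absolute differences: |7-1|=6 + |2--2|=4 = 10.

10


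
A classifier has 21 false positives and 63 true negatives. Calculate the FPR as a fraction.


FPR = FP / (FP + TN) = 21 / 84 = 1/4.

1/4


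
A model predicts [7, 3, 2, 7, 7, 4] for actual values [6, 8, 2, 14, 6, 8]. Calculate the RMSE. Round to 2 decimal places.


MSE = 15.3333. RMSE = sqrt(15.3333) = 3.92.

3.92


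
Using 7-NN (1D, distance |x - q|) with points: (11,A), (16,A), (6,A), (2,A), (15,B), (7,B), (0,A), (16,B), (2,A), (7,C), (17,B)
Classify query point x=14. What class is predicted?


Distances: |11-14|=3, |16-14|=2, |6-14|=8, |2-14|=12, |15-14|=1, |7-14|=7, |0-14|=14, |16-14|=2, |2-14|=12, |7-14|=7, |17-14|=3. 7 nearest: (15,B), (16,A), (16,B), (11,A), (17,B), (7,B), (7,C). Counts: {'B': 4, 'A': 2, 'C': 1}. Majority class: B.

B


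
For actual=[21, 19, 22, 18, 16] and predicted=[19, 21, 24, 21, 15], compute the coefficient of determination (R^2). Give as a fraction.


Mean(y) = 96/5. SS_res = 22. SS_tot = 114/5. R^2 = 1 - 22/(114/5) = 2/57.

2/57


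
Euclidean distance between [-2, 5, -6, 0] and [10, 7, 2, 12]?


d = sqrt(sum of squared differences). (-2-10)^2=144, (5-7)^2=4, (-6-2)^2=64, (0-12)^2=144. Sum = 356.

sqrt(356)


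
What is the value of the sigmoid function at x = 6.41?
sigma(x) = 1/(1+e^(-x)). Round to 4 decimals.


sigma(6.41) = 1/(1+e^(-6.41)) = 1/(1+0.001645) = 1/1.001645 = 0.9984.

0.9984


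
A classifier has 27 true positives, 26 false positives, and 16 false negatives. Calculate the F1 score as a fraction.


Precision = 27/53 = 27/53. Recall = 27/43 = 27/43. F1 = 2*P*R/(P+R) = 9/16.

9/16


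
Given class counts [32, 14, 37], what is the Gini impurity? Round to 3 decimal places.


Total = 83. Proportions: 32/83, 14/83, 37/83. sum(p_i^2) = 0.3758. Gini = 1 - 0.3758 = 0.6242, which rounds to 0.624.

0.624


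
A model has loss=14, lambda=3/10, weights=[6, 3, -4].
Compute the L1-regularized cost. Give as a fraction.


L1 norm = sum(|w|) = 13. J = 14 + 3/10 * 13 = 179/10.

179/10


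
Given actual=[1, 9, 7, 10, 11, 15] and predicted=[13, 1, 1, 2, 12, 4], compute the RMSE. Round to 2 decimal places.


MSE = 71.6667. RMSE = sqrt(71.6667) = 8.47.

8.47


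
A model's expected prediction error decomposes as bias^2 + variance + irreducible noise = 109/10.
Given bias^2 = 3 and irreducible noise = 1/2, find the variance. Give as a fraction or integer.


Total error = bias^2 + variance + irreducible noise. So variance = 109/10 - 3 - 1/2 = 37/5.

37/5


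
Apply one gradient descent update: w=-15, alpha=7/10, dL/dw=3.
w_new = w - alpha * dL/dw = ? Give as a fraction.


w_new = -15 - 7/10 * 3 = -15 - 21/10 = -171/10.

-171/10


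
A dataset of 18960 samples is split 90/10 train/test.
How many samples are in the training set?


Test set = 18960 * 10% = 1896. Training set = 18960 - 1896 = 17064.

17064


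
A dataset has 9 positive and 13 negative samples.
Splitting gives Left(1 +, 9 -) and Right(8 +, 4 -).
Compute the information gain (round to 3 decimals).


H(parent) = 0.9760. H(left) = 0.4690, H(right) = 0.9183. Weighted = (10/22)*0.4690 + (12/22)*0.9183 = 0.7141. IG = 0.9760 - 0.7141 = 0.2619, which rounds to 0.262.

0.262


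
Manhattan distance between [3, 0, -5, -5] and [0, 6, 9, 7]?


d = sum of absolute differences: |3-0|=3 + |0-6|=6 + |-5-9|=14 + |-5-7|=12 = 35.

35


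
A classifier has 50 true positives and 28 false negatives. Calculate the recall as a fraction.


Recall = TP / (TP + FN) = 50 / 78 = 25/39.

25/39


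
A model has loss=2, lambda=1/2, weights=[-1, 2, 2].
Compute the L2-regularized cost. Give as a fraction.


L2 sq norm = sum(w^2) = 9. J = 2 + 1/2 * 9 = 13/2.

13/2


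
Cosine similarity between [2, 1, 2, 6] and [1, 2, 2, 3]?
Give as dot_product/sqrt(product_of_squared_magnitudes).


dot = 26. |a|^2 = 45, |b|^2 = 18. cos = 26/sqrt(810).

26/sqrt(810)


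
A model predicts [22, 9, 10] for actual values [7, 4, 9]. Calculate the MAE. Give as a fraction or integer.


MAE = (1/3) * (|7-22|=15 + |4-9|=5 + |9-10|=1). Sum = 21. MAE = 7.

7


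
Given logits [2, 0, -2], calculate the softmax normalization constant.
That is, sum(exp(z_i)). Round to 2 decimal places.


Denom = e^2=7.3891 + e^0=1.0000 + e^-2=0.1353. Sum = 8.5244, which rounds to 8.52.

8.52


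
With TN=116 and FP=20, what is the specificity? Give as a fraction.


Specificity = TN / (TN + FP) = 116 / 136 = 29/34.

29/34


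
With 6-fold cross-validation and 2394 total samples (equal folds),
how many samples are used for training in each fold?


Each validation fold has 2394/6 = 399 samples. Training set = 2394 - 399 = 1995.

1995


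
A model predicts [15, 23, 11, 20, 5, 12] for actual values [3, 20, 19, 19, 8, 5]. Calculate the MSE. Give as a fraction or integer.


MSE = (1/6) * ((3-15)^2=144 + (20-23)^2=9 + (19-11)^2=64 + (19-20)^2=1 + (8-5)^2=9 + (5-12)^2=49). Sum = 276. MSE = 46.

46


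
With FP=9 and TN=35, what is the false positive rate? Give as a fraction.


FPR = FP / (FP + TN) = 9 / 44 = 9/44.

9/44


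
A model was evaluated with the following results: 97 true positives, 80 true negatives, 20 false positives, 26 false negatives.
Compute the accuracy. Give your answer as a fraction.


Accuracy = (TP + TN) / (TP + TN + FP + FN) = (97 + 80) / 223 = 177/223.

177/223


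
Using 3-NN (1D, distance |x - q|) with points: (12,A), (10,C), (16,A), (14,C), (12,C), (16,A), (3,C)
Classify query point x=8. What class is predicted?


Distances: |12-8|=4, |10-8|=2, |16-8|=8, |14-8|=6, |12-8|=4, |16-8|=8, |3-8|=5. 3 nearest: (10,C), (12,A), (12,C). Counts: {'C': 2, 'A': 1}. Majority class: C.

C


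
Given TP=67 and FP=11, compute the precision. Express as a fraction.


Precision = TP / (TP + FP) = 67 / 78 = 67/78.

67/78


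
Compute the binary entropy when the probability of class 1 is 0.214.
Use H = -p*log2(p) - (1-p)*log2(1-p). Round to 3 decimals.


H = -0.214*log2(0.214) - 0.786*log2(0.786) = 0.749.

0.749


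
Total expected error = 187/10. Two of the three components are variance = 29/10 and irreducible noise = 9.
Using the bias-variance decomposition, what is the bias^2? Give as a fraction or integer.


Total error = bias^2 + variance + irreducible noise. So bias^2 = 187/10 - 29/10 - 9 = 34/5.

34/5


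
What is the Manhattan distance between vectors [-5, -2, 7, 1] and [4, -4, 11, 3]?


d = sum of absolute differences: |-5-4|=9 + |-2--4|=2 + |7-11|=4 + |1-3|=2 = 17.

17


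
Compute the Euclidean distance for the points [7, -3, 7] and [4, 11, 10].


d = sqrt(sum of squared differences). (7-4)^2=9, (-3-11)^2=196, (7-10)^2=9. Sum = 214.

sqrt(214)


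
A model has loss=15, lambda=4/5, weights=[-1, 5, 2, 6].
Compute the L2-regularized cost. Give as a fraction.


L2 sq norm = sum(w^2) = 66. J = 15 + 4/5 * 66 = 339/5.

339/5


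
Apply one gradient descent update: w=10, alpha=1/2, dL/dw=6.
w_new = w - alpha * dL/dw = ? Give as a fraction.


w_new = 10 - 1/2 * 6 = 10 - 3 = 7.

7


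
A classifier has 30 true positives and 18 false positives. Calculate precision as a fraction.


Precision = TP / (TP + FP) = 30 / 48 = 5/8.

5/8


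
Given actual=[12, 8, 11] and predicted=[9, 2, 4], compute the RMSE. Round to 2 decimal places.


MSE = 31.3333. RMSE = sqrt(31.3333) = 5.60.

5.60


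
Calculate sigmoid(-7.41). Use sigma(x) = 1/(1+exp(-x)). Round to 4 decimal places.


sigma(-7.41) = 1/(1+e^(7.41)) = 1/(1+1652.426347) = 1/1653.426347 = 0.0006.

0.0006


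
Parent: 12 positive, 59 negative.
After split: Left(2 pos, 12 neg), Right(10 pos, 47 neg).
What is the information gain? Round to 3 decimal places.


H(parent) = 0.6554. H(left) = 0.5917, H(right) = 0.6700. Weighted = (14/71)*0.5917 + (57/71)*0.6700 = 0.6546. IG = 0.6554 - 0.6546 = 0.0008, which rounds to 0.001.

0.001


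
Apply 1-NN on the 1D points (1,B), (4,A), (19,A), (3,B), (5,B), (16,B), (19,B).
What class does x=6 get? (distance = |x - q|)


Distances: |1-6|=5, |4-6|=2, |19-6|=13, |3-6|=3, |5-6|=1, |16-6|=10, |19-6|=13. 1 nearest: (5,B). Counts: {'B': 1}. Majority class: B.

B


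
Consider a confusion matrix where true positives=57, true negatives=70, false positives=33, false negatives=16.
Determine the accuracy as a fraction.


Accuracy = (TP + TN) / (TP + TN + FP + FN) = (57 + 70) / 176 = 127/176.

127/176


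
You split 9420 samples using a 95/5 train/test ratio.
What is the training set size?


Test set = 9420 * 5% = 471. Training set = 9420 - 471 = 8949.

8949


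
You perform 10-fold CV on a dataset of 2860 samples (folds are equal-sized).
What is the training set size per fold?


Each validation fold has 2860/10 = 286 samples. Training set = 2860 - 286 = 2574.

2574


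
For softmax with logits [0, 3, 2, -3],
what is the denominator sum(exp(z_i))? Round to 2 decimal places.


Denom = e^0=1.0000 + e^3=20.0855 + e^2=7.3891 + e^-3=0.0498. Sum = 28.5244, which rounds to 28.52.

28.52


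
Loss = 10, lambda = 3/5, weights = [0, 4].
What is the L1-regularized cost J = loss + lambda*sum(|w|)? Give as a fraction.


L1 norm = sum(|w|) = 4. J = 10 + 3/5 * 4 = 62/5.

62/5


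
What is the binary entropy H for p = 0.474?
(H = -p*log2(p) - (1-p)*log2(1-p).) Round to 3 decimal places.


H = -0.474*log2(0.474) - 0.526*log2(0.526) = 0.998.

0.998


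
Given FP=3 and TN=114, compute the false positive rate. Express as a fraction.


FPR = FP / (FP + TN) = 3 / 117 = 1/39.

1/39


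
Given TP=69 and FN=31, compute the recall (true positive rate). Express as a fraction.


Recall = TP / (TP + FN) = 69 / 100 = 69/100.

69/100


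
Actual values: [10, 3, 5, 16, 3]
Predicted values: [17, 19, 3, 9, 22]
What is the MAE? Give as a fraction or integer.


MAE = (1/5) * (|10-17|=7 + |3-19|=16 + |5-3|=2 + |16-9|=7 + |3-22|=19). Sum = 51. MAE = 51/5.

51/5


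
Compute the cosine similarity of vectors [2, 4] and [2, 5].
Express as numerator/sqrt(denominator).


dot = 24. |a|^2 = 20, |b|^2 = 29. cos = 24/sqrt(580).

24/sqrt(580)


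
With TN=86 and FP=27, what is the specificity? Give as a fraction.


Specificity = TN / (TN + FP) = 86 / 113 = 86/113.

86/113


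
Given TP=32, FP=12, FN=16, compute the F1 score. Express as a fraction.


Precision = 32/44 = 8/11. Recall = 32/48 = 2/3. F1 = 2*P*R/(P+R) = 16/23.

16/23


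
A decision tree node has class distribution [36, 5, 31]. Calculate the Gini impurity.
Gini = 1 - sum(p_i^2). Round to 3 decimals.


Total = 72. Proportions: 36/72, 5/72, 31/72. sum(p_i^2) = 0.4402. Gini = 1 - 0.4402 = 0.5598, which rounds to 0.560.

0.560


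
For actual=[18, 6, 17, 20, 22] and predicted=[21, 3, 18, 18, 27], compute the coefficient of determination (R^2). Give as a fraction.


Mean(y) = 83/5. SS_res = 48. SS_tot = 776/5. R^2 = 1 - 48/(776/5) = 67/97.

67/97


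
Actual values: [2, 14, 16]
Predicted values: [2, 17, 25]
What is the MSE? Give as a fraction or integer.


MSE = (1/3) * ((2-2)^2=0 + (14-17)^2=9 + (16-25)^2=81). Sum = 90. MSE = 30.

30


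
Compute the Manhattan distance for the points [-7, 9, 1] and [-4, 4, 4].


d = sum of absolute differences: |-7--4|=3 + |9-4|=5 + |1-4|=3 = 11.

11


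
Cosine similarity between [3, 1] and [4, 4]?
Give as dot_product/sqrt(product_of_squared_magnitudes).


dot = 16. |a|^2 = 10, |b|^2 = 32. cos = 16/sqrt(320).

16/sqrt(320)


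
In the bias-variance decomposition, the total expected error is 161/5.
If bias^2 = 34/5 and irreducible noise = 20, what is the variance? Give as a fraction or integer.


Total error = bias^2 + variance + irreducible noise. So variance = 161/5 - 34/5 - 20 = 27/5.

27/5


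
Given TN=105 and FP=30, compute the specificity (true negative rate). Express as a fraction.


Specificity = TN / (TN + FP) = 105 / 135 = 7/9.

7/9


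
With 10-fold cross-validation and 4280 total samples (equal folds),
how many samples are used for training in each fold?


Each validation fold has 4280/10 = 428 samples. Training set = 4280 - 428 = 3852.

3852


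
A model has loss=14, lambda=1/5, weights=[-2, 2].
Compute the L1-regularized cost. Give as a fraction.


L1 norm = sum(|w|) = 4. J = 14 + 1/5 * 4 = 74/5.

74/5


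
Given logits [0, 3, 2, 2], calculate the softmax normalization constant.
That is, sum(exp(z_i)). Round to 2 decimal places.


Denom = e^0=1.0000 + e^3=20.0855 + e^2=7.3891 + e^2=7.3891. Sum = 35.8637, which rounds to 35.86.

35.86


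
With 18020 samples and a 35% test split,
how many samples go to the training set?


Test set = 18020 * 35% = 6307. Training set = 18020 - 6307 = 11713.

11713


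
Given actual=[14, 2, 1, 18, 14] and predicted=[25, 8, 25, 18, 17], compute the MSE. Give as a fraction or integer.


MSE = (1/5) * ((14-25)^2=121 + (2-8)^2=36 + (1-25)^2=576 + (18-18)^2=0 + (14-17)^2=9). Sum = 742. MSE = 742/5.

742/5


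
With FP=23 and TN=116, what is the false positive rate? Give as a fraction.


FPR = FP / (FP + TN) = 23 / 139 = 23/139.

23/139


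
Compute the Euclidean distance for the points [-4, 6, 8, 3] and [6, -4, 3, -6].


d = sqrt(sum of squared differences). (-4-6)^2=100, (6--4)^2=100, (8-3)^2=25, (3--6)^2=81. Sum = 306.

sqrt(306)


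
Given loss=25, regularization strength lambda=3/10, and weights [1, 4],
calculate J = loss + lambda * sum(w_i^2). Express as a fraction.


L2 sq norm = sum(w^2) = 17. J = 25 + 3/10 * 17 = 301/10.

301/10


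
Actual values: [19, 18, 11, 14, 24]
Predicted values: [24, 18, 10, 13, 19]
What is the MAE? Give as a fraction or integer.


MAE = (1/5) * (|19-24|=5 + |18-18|=0 + |11-10|=1 + |14-13|=1 + |24-19|=5). Sum = 12. MAE = 12/5.

12/5


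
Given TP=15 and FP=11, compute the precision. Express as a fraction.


Precision = TP / (TP + FP) = 15 / 26 = 15/26.

15/26


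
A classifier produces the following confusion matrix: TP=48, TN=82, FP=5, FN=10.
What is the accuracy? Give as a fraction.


Accuracy = (TP + TN) / (TP + TN + FP + FN) = (48 + 82) / 145 = 26/29.

26/29


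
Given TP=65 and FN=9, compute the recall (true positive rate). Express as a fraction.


Recall = TP / (TP + FN) = 65 / 74 = 65/74.

65/74


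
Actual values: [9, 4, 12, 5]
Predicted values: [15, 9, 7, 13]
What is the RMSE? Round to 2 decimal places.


MSE = 37.5000. RMSE = sqrt(37.5000) = 6.12.

6.12


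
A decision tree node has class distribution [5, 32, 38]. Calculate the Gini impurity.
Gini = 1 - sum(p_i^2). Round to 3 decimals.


Total = 75. Proportions: 5/75, 32/75, 38/75. sum(p_i^2) = 0.4432. Gini = 1 - 0.4432 = 0.5568, which rounds to 0.557.

0.557


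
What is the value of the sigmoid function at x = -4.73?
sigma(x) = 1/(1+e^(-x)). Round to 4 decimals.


sigma(-4.73) = 1/(1+e^(4.73)) = 1/(1+113.295562) = 1/114.295562 = 0.0087.

0.0087


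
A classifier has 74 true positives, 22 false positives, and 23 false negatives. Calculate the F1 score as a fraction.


Precision = 74/96 = 37/48. Recall = 74/97 = 74/97. F1 = 2*P*R/(P+R) = 148/193.

148/193


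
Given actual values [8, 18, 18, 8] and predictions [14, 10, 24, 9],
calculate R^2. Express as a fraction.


Mean(y) = 13. SS_res = 137. SS_tot = 100. R^2 = 1 - 137/(100) = -37/100.

-37/100


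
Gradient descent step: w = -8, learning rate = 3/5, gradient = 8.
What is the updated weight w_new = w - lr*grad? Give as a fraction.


w_new = -8 - 3/5 * 8 = -8 - 24/5 = -64/5.

-64/5
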